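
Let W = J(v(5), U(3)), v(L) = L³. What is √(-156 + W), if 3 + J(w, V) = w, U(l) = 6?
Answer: I*√34 ≈ 5.8309*I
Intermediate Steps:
J(w, V) = -3 + w
W = 122 (W = -3 + 5³ = -3 + 125 = 122)
√(-156 + W) = √(-156 + 122) = √(-34) = I*√34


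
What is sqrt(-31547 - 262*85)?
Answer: I*sqrt(53817) ≈ 231.98*I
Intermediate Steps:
sqrt(-31547 - 262*85) = sqrt(-31547 - 22270) = sqrt(-53817) = I*sqrt(53817)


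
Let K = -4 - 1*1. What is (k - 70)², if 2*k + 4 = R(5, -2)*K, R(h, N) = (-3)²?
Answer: 35721/4 ≈ 8930.3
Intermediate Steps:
R(h, N) = 9
K = -5 (K = -4 - 1 = -5)
k = -49/2 (k = -2 + (9*(-5))/2 = -2 + (½)*(-45) = -2 - 45/2 = -49/2 ≈ -24.500)
(k - 70)² = (-49/2 - 70)² = (-189/2)² = 35721/4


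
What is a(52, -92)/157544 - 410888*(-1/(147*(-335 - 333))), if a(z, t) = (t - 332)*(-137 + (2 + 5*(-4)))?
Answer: -1821234311/483443457 ≈ -3.7672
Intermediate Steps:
a(z, t) = 51460 - 155*t (a(z, t) = (-332 + t)*(-137 + (2 - 20)) = (-332 + t)*(-137 - 18) = (-332 + t)*(-155) = 51460 - 155*t)
a(52, -92)/157544 - 410888*(-1/(147*(-335 - 333))) = (51460 - 155*(-92))/157544 - 410888*(-1/(147*(-335 - 333))) = (51460 + 14260)*(1/157544) - 410888/((-147*(-668))) = 65720*(1/157544) - 410888/98196 = 8215/19693 - 410888*1/98196 = 8215/19693 - 102722/24549 = -1821234311/483443457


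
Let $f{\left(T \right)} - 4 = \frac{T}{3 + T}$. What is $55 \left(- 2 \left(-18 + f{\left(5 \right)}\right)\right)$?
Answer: $\frac{5885}{4} \approx 1471.3$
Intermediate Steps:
$f{\left(T \right)} = 4 + \frac{T}{3 + T}$
$55 \left(- 2 \left(-18 + f{\left(5 \right)}\right)\right) = 55 \left(- 2 \left(-18 + \frac{12 + 5 \cdot 5}{3 + 5}\right)\right) = 55 \left(- 2 \left(-18 + \frac{12 + 25}{8}\right)\right) = 55 \left(- 2 \left(-18 + \frac{1}{8} \cdot 37\right)\right) = 55 \left(- 2 \left(-18 + \frac{37}{8}\right)\right) = 55 \left(\left(-2\right) \left(- \frac{107}{8}\right)\right) = 55 \cdot \frac{107}{4} = \frac{5885}{4}$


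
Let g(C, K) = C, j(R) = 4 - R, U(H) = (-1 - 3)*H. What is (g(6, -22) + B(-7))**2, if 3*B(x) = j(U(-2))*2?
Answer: 100/9 ≈ 11.111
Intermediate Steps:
U(H) = -4*H
B(x) = -8/3 (B(x) = ((4 - (-4)*(-2))*2)/3 = ((4 - 1*8)*2)/3 = ((4 - 8)*2)/3 = (-4*2)/3 = (1/3)*(-8) = -8/3)
(g(6, -22) + B(-7))**2 = (6 - 8/3)**2 = (10/3)**2 = 100/9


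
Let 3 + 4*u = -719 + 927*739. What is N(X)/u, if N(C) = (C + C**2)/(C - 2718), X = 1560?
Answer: -1623440/132075883 ≈ -0.012292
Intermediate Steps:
u = 684331/4 (u = -3/4 + (-719 + 927*739)/4 = -3/4 + (-719 + 685053)/4 = -3/4 + (1/4)*684334 = -3/4 + 342167/2 = 684331/4 ≈ 1.7108e+5)
N(C) = (C + C**2)/(-2718 + C)
N(X)/u = (1560*(1 + 1560)/(-2718 + 1560))/(684331/4) = (1560*1561/(-1158))*(4/684331) = (1560*(-1/1158)*1561)*(4/684331) = -405860/193*4/684331 = -1623440/132075883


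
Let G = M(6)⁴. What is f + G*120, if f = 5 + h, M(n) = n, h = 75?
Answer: 155600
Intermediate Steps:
G = 1296 (G = 6⁴ = 1296)
f = 80 (f = 5 + 75 = 80)
f + G*120 = 80 + 1296*120 = 80 + 155520 = 155600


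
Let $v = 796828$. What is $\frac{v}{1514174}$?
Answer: $\frac{398414}{757087} \approx 0.52625$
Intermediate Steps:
$\frac{v}{1514174} = \frac{796828}{1514174} = 796828 \cdot \frac{1}{1514174} = \frac{398414}{757087}$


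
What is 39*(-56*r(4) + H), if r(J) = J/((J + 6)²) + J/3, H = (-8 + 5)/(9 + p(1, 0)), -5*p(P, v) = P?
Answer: -3313921/1100 ≈ -3012.7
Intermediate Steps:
p(P, v) = -P/5
H = -15/44 (H = (-8 + 5)/(9 - ⅕*1) = -3/(9 - ⅕) = -3/44/5 = -3*5/44 = -15/44 ≈ -0.34091)
r(J) = J/3 + J/(6 + J)² (r(J) = J/((6 + J)²) + J*(⅓) = J/(6 + J)² + J/3 = J/3 + J/(6 + J)²)
39*(-56*r(4) + H) = 39*(-56*((⅓)*4 + 4/(6 + 4)²) - 15/44) = 39*(-56*(4/3 + 4/10²) - 15/44) = 39*(-56*(4/3 + 4*(1/100)) - 15/44) = 39*(-56*(4/3 + 1/25) - 15/44) = 39*(-56*103/75 - 15/44) = 39*(-5768/75 - 15/44) = 39*(-254917/3300) = -3313921/1100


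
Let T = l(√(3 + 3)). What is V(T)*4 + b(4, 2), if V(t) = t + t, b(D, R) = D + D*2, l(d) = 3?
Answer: 36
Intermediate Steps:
b(D, R) = 3*D (b(D, R) = D + 2*D = 3*D)
T = 3
V(t) = 2*t
V(T)*4 + b(4, 2) = (2*3)*4 + 3*4 = 6*4 + 12 = 24 + 12 = 36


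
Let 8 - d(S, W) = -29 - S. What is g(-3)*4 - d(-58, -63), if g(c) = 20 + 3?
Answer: 113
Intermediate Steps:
d(S, W) = 37 + S (d(S, W) = 8 - (-29 - S) = 8 + (29 + S) = 37 + S)
g(c) = 23
g(-3)*4 - d(-58, -63) = 23*4 - (37 - 58) = 92 - 1*(-21) = 92 + 21 = 113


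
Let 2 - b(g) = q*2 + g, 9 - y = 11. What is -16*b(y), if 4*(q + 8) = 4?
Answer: -288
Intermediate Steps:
q = -7 (q = -8 + (1/4)*4 = -8 + 1 = -7)
y = -2 (y = 9 - 1*11 = 9 - 11 = -2)
b(g) = 16 - g (b(g) = 2 - (-7*2 + g) = 2 - (-14 + g) = 2 + (14 - g) = 16 - g)
-16*b(y) = -16*(16 - 1*(-2)) = -16*(16 + 2) = -16*18 = -288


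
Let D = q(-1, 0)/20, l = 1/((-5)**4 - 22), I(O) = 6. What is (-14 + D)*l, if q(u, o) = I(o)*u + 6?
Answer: -14/603 ≈ -0.023217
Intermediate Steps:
l = 1/603 (l = 1/(625 - 22) = 1/603 ≈ 0.0016584)
q(u, o) = 6 + 6*u (q(u, o) = 6*u + 6 = 6 + 6*u)
D = 0 (D = (6 + 6*(-1))/20 = (6 - 6)*(1/20) = 0*(1/20) = 0)
(-14 + D)*l = (-14 + 0)*(1/603) = -14*1/603 = -14/603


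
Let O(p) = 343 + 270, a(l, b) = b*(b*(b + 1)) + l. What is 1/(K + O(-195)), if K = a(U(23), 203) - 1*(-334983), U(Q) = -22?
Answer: 1/8742210 ≈ 1.1439e-7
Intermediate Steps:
a(l, b) = l + b²*(1 + b) (a(l, b) = b*(b*(1 + b)) + l = b²*(1 + b) + l = l + b²*(1 + b))
O(p) = 613
K = 8741597 (K = (-22 + 203² + 203³) - 1*(-334983) = (-22 + 41209 + 8365427) + 334983 = 8406614 + 334983 = 8741597)
1/(K + O(-195)) = 1/(8741597 + 613) = 1/8742210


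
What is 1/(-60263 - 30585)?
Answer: -1/90848 ≈ -1.1007e-5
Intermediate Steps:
1/(-60263 - 30585) = 1/(-90848) = -1/90848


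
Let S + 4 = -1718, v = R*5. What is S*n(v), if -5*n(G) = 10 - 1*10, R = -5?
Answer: 0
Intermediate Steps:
v = -25 (v = -5*5 = -25)
n(G) = 0 (n(G) = -(10 - 1*10)/5 = -(10 - 10)/5 = -⅕*0 = 0)
S = -1722 (S = -4 - 1718 = -1722)
S*n(v) = -1722*0 = 0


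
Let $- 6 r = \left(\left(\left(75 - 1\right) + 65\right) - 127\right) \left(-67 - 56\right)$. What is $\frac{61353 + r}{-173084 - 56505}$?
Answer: $- \frac{61599}{229589} \approx -0.2683$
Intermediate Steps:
$r = 246$ ($r = - \frac{\left(\left(\left(75 - 1\right) + 65\right) - 127\right) \left(-67 - 56\right)}{6} = - \frac{\left(\left(74 + 65\right) - 127\right) \left(-123\right)}{6} = - \frac{\left(139 - 127\right) \left(-123\right)}{6} = - \frac{12 \left(-123\right)}{6} = \left(- \frac{1}{6}\right) \left(-1476\right) = 246$)
$\frac{61353 + r}{-173084 - 56505} = \frac{61353 + 246}{-173084 - 56505} = \frac{61599}{-229589} = 61599 \left(- \frac{1}{229589}\right) = - \frac{61599}{229589}$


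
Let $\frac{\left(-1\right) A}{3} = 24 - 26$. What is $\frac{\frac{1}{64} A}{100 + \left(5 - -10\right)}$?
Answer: $\frac{3}{3680} \approx 0.00081522$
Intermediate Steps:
$A = 6$ ($A = - 3 \left(24 - 26\right) = \left(-3\right) \left(-2\right) = 6$)
$\frac{\frac{1}{64} A}{100 + \left(5 - -10\right)} = \frac{\frac{1}{64} \cdot 6}{100 + \left(5 - -10\right)} = \frac{\frac{1}{64} \cdot 6}{100 + \left(5 + 10\right)} = \frac{3}{32 \left(100 + 15\right)} = \frac{3}{32 \cdot 115} = \frac{3}{32} \cdot \frac{1}{115} = \frac{3}{3680}$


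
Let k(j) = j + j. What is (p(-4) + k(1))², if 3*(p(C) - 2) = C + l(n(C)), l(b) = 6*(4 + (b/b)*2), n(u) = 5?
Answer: 1936/9 ≈ 215.11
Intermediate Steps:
k(j) = 2*j
l(b) = 36 (l(b) = 6*(4 + 1*2) = 6*(4 + 2) = 6*6 = 36)
p(C) = 14 + C/3 (p(C) = 2 + (C + 36)/3 = 2 + (36 + C)/3 = 2 + (12 + C/3) = 14 + C/3)
(p(-4) + k(1))² = ((14 + (⅓)*(-4)) + 2*1)² = ((14 - 4/3) + 2)² = (38/3 + 2)² = (44/3)² = 1936/9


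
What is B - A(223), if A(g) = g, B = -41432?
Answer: -41655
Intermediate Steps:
B - A(223) = -41432 - 1*223 = -41432 - 223 = -41655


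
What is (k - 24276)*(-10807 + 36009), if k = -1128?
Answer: -640231608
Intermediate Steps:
(k - 24276)*(-10807 + 36009) = (-1128 - 24276)*(-10807 + 36009) = -25404*25202 = -640231608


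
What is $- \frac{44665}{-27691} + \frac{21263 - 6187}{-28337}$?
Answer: $\frac{848202589}{784679867} \approx 1.081$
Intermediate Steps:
$- \frac{44665}{-27691} + \frac{21263 - 6187}{-28337} = \left(-44665\right) \left(- \frac{1}{27691}\right) + \left(21263 - 6187\right) \left(- \frac{1}{28337}\right) = \frac{44665}{27691} + 15076 \left(- \frac{1}{28337}\right) = \frac{44665}{27691} - \frac{15076}{28337} = \frac{848202589}{784679867}$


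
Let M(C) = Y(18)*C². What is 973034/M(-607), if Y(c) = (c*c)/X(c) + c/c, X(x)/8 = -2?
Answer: -3892136/28370573 ≈ -0.13719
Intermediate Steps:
X(x) = -16 (X(x) = 8*(-2) = -16)
Y(c) = 1 - c²/16 (Y(c) = (c*c)/(-16) + c/c = c²*(-1/16) + 1 = -c²/16 + 1 = 1 - c²/16)
M(C) = -77*C²/4 (M(C) = (1 - 1/16*18²)*C² = (1 - 1/16*324)*C² = (1 - 81/4)*C² = -77*C²/4)
973034/M(-607) = 973034/((-77/4*(-607)²)) = 973034/((-77/4*368449)) = 973034/(-28370573/4) = 973034*(-4/28370573) = -3892136/28370573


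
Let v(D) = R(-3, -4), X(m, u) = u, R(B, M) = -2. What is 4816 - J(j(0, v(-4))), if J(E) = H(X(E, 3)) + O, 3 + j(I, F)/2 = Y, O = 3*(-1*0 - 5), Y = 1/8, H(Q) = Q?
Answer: 4828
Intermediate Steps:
v(D) = -2
Y = ⅛ ≈ 0.12500
O = -15 (O = 3*(0 - 5) = 3*(-5) = -15)
j(I, F) = -23/4 (j(I, F) = -6 + 2*(⅛) = -6 + ¼ = -23/4)
J(E) = -12 (J(E) = 3 - 15 = -12)
4816 - J(j(0, v(-4))) = 4816 - 1*(-12) = 4816 + 12 = 4828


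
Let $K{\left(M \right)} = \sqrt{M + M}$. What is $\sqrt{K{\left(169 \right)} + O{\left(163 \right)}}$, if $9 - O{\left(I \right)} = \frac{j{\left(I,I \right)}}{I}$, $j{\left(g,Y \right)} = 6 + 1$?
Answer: $\frac{\sqrt{237980 + 345397 \sqrt{2}}}{163} \approx 5.2289$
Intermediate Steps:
$j{\left(g,Y \right)} = 7$
$K{\left(M \right)} = \sqrt{2} \sqrt{M}$ ($K{\left(M \right)} = \sqrt{2 M} = \sqrt{2} \sqrt{M}$)
$O{\left(I \right)} = 9 - \frac{7}{I}$
$\sqrt{K{\left(169 \right)} + O{\left(163 \right)}} = \sqrt{\sqrt{2} \sqrt{169} + \left(9 - \frac{7}{163}\right)} = \sqrt{\sqrt{2} \cdot 13 + \left(9 - \frac{7}{163}\right)} = \sqrt{13 \sqrt{2} + \left(9 - \frac{7}{163}\right)} = \sqrt{13 \sqrt{2} + \frac{1460}{163}} = \sqrt{\frac{1460}{163} + 13 \sqrt{2}}$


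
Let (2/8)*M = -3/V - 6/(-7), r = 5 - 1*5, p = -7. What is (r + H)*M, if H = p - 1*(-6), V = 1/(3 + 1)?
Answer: 312/7 ≈ 44.571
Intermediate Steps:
r = 0 (r = 5 - 5 = 0)
V = 1/4 ≈ 0.25000
M = -312/7 (M = 4*(-3/1/4 - 6/(-7)) = 4*(-3*4 - 6*(-1/7)) = 4*(-12 + 6/7) = 4*(-78/7) = -312/7 ≈ -44.571)
H = -1 (H = -7 - 1*(-6) = -7 + 6 = -1)
(r + H)*M = (0 - 1)*(-312/7) = -1*(-312/7) = 312/7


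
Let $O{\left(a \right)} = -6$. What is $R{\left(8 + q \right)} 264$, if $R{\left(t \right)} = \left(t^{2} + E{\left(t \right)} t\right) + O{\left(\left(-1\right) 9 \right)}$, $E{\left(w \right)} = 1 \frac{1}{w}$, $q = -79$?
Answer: $1329504$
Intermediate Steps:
$E{\left(w \right)} = \frac{1}{w}$
$R{\left(t \right)} = -5 + t^{2}$ ($R{\left(t \right)} = \left(t^{2} + \frac{t}{t}\right) - 6 = \left(t^{2} + 1\right) - 6 = \left(1 + t^{2}\right) - 6 = -5 + t^{2}$)
$R{\left(8 + q \right)} 264 = \left(-5 + \left(8 - 79\right)^{2}\right) 264 = \left(-5 + \left(-71\right)^{2}\right) 264 = \left(-5 + 5041\right) 264 = 5036 \cdot 264 = 1329504$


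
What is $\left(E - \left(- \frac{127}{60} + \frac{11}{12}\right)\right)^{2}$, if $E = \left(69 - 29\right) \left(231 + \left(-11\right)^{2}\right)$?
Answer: $\frac{4957004836}{25} \approx 1.9828 \cdot 10^{8}$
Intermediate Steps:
$E = 14080$ ($E = 40 \left(231 + 121\right) = 40 \cdot 352 = 14080$)
$\left(E - \left(- \frac{127}{60} + \frac{11}{12}\right)\right)^{2} = \left(14080 - \left(- \frac{127}{60} + \frac{11}{12}\right)\right)^{2} = \left(14080 - - \frac{6}{5}\right)^{2} = \left(14080 + \left(- \frac{11}{12} + \frac{127}{60}\right)\right)^{2} = \left(14080 + \frac{6}{5}\right)^{2} = \left(\frac{70406}{5}\right)^{2} = \frac{4957004836}{25}$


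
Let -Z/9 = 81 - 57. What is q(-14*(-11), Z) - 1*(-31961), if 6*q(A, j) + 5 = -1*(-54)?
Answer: 191815/6 ≈ 31969.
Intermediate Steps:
Z = -216 (Z = -9*(81 - 57) = -9*24 = -216)
q(A, j) = 49/6 (q(A, j) = -⅚ + (-1*(-54))/6 = -⅚ + (⅙)*54 = -⅚ + 9 = 49/6)
q(-14*(-11), Z) - 1*(-31961) = 49/6 - 1*(-31961) = 49/6 + 31961 = 191815/6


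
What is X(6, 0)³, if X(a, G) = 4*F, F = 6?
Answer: 13824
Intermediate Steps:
X(a, G) = 24 (X(a, G) = 4*6 = 24)
X(6, 0)³ = 24³ = 13824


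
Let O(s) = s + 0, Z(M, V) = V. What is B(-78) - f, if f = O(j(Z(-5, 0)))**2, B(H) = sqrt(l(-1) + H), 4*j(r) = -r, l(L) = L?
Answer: I*sqrt(79) ≈ 8.8882*I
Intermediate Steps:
j(r) = -r/4 (j(r) = (-r)/4 = -r/4)
O(s) = s
B(H) = sqrt(-1 + H)
f = 0 (f = (-1/4*0)**2 = 0**2 = 0)
B(-78) - f = sqrt(-1 - 78) - 1*0 = sqrt(-79) + 0 = I*sqrt(79) + 0 = I*sqrt(79)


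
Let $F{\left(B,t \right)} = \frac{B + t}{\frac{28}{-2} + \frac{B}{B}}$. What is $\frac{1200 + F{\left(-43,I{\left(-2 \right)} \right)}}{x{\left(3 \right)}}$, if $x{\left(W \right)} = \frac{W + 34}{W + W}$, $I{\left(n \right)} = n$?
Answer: $\frac{93870}{481} \approx 195.16$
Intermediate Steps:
$F{\left(B,t \right)} = - \frac{B}{13} - \frac{t}{13}$ ($F{\left(B,t \right)} = \frac{B + t}{28 \left(- \frac{1}{2}\right) + 1} = \frac{B + t}{-14 + 1} = \frac{B + t}{-13} = \left(B + t\right) \left(- \frac{1}{13}\right) = - \frac{B}{13} - \frac{t}{13}$)
$x{\left(W \right)} = \frac{34 + W}{2 W}$
$\frac{1200 + F{\left(-43,I{\left(-2 \right)} \right)}}{x{\left(3 \right)}} = \frac{1200 - - \frac{45}{13}}{\frac{1}{2} \cdot \frac{1}{3} \left(34 + 3\right)} = \frac{1200 + \left(\frac{43}{13} + \frac{2}{13}\right)}{\frac{1}{2} \cdot \frac{1}{3} \cdot 37} = \frac{1200 + \frac{45}{13}}{\frac{37}{6}} = \frac{15645}{13} \cdot \frac{6}{37} = \frac{93870}{481}$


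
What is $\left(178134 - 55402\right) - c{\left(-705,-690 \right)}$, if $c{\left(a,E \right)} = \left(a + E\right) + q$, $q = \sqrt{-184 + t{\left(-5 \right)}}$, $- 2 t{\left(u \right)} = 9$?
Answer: $124127 - \frac{i \sqrt{754}}{2} \approx 1.2413 \cdot 10^{5} - 13.73 i$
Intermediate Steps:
$t{\left(u \right)} = - \frac{9}{2}$ ($t{\left(u \right)} = \left(- \frac{1}{2}\right) 9 = - \frac{9}{2}$)
$q = \frac{i \sqrt{754}}{2}$ ($q = \sqrt{-184 - \frac{9}{2}} = \sqrt{- \frac{377}{2}} = \frac{i \sqrt{754}}{2} \approx 13.73 i$)
$c{\left(a,E \right)} = E + a + \frac{i \sqrt{754}}{2}$ ($c{\left(a,E \right)} = \left(a + E\right) + \frac{i \sqrt{754}}{2} = \left(E + a\right) + \frac{i \sqrt{754}}{2} = E + a + \frac{i \sqrt{754}}{2}$)
$\left(178134 - 55402\right) - c{\left(-705,-690 \right)} = \left(178134 - 55402\right) - \left(-690 - 705 + \frac{i \sqrt{754}}{2}\right) = \left(178134 - 55402\right) - \left(-1395 + \frac{i \sqrt{754}}{2}\right) = 122732 + \left(1395 - \frac{i \sqrt{754}}{2}\right) = 124127 - \frac{i \sqrt{754}}{2}$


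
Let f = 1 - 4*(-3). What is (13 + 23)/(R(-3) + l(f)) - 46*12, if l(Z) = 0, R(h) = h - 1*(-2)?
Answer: -588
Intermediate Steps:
f = 13 (f = 1 + 12 = 13)
R(h) = 2 + h (R(h) = h + 2 = 2 + h)
(13 + 23)/(R(-3) + l(f)) - 46*12 = (13 + 23)/((2 - 3) + 0) - 46*12 = 36/(-1 + 0) - 552 = 36/(-1) - 552 = 36*(-1) - 552 = -36 - 552 = -588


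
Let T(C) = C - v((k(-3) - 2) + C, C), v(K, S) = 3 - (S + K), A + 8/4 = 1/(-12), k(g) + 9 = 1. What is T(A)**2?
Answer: 5929/16 ≈ 370.56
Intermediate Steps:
k(g) = -8 (k(g) = -9 + 1 = -8)
A = -25/12 (A = -2 + 1/(-12) = -2 - 1/12 = -25/12 ≈ -2.0833)
v(K, S) = 3 - K - S (v(K, S) = 3 - (K + S) = 3 + (-K - S) = 3 - K - S)
T(C) = -13 + 3*C (T(C) = C - (3 - ((-8 - 2) + C) - C) = C - (3 - (-10 + C) - C) = C - (3 + (10 - C) - C) = C - (13 - 2*C) = C + (-13 + 2*C) = -13 + 3*C)
T(A)**2 = (-13 + 3*(-25/12))**2 = (-13 - 25/4)**2 = (-77/4)**2 = 5929/16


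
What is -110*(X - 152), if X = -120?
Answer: 29920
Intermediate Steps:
-110*(X - 152) = -110*(-120 - 152) = -110*(-272) = 29920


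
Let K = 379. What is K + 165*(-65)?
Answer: -10346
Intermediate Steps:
K + 165*(-65) = 379 + 165*(-65) = 379 - 10725 = -10346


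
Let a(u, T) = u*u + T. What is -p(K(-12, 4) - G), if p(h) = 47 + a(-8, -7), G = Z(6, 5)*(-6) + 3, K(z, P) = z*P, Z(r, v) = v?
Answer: -104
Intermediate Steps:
K(z, P) = P*z
a(u, T) = T + u**2 (a(u, T) = u**2 + T = T + u**2)
G = -27 (G = 5*(-6) + 3 = -30 + 3 = -27)
p(h) = 104 (p(h) = 47 + (-7 + (-8)**2) = 47 + (-7 + 64) = 47 + 57 = 104)
-p(K(-12, 4) - G) = -1*104 = -104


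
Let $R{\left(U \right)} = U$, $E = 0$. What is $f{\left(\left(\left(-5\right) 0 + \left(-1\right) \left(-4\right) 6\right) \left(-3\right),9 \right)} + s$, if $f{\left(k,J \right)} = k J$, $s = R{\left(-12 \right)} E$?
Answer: $-648$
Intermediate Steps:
$s = 0$ ($s = \left(-12\right) 0 = 0$)
$f{\left(k,J \right)} = J k$
$f{\left(\left(\left(-5\right) 0 + \left(-1\right) \left(-4\right) 6\right) \left(-3\right),9 \right)} + s = 9 \left(\left(-5\right) 0 + \left(-1\right) \left(-4\right) 6\right) \left(-3\right) + 0 = 9 \left(0 + 4 \cdot 6\right) \left(-3\right) + 0 = 9 \left(0 + 24\right) \left(-3\right) + 0 = 9 \cdot 24 \left(-3\right) + 0 = 9 \left(-72\right) + 0 = -648 + 0 = -648$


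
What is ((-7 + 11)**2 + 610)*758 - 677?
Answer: 473831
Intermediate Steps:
((-7 + 11)**2 + 610)*758 - 677 = (4**2 + 610)*758 - 677 = (16 + 610)*758 - 677 = 626*758 - 677 = 474508 - 677 = 473831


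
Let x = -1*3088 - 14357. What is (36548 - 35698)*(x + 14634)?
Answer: -2389350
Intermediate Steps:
x = -17445 (x = -3088 - 14357 = -17445)
(36548 - 35698)*(x + 14634) = (36548 - 35698)*(-17445 + 14634) = 850*(-2811) = -2389350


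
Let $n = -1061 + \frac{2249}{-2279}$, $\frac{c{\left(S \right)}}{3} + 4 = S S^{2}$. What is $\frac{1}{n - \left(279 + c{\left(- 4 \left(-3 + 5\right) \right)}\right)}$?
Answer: $\frac{2279}{471783} \approx 0.0048306$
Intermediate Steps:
$c{\left(S \right)} = -12 + 3 S^{3}$ ($c{\left(S \right)} = -12 + 3 S S^{2} = -12 + 3 S^{3}$)
$n = - \frac{2420268}{2279}$ ($n = -1061 + 2249 \left(- \frac{1}{2279}\right) = -1061 - \frac{2249}{2279} = - \frac{2420268}{2279} \approx -1062.0$)
$\frac{1}{n - \left(279 + c{\left(- 4 \left(-3 + 5\right) \right)}\right)} = \frac{1}{- \frac{2420268}{2279} - \left(267 + 3 \left(- 64 \left(-3 + 5\right)^{3}\right)\right)} = \frac{1}{- \frac{2420268}{2279} - \left(267 - 1536\right)} = \frac{1}{- \frac{2420268}{2279} - -1269} = \frac{1}{- \frac{2420268}{2279} + \left(-279 + 1548\right)} = \frac{1}{- \frac{2420268}{2279} + 1269} = \frac{1}{\frac{471783}{2279}} = \frac{2279}{471783}$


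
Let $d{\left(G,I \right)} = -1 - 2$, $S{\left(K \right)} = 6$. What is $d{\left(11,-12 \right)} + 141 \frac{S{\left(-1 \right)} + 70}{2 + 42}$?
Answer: $\frac{2646}{11} \approx 240.55$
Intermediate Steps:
$d{\left(G,I \right)} = -3$ ($d{\left(G,I \right)} = -1 - 2 = -3$)
$d{\left(11,-12 \right)} + 141 \frac{S{\left(-1 \right)} + 70}{2 + 42} = -3 + 141 \frac{6 + 70}{2 + 42} = -3 + 141 \cdot \frac{76}{44} = -3 + 141 \cdot 76 \cdot \frac{1}{44} = -3 + 141 \cdot \frac{19}{11} = -3 + \frac{2679}{11} = \frac{2646}{11}$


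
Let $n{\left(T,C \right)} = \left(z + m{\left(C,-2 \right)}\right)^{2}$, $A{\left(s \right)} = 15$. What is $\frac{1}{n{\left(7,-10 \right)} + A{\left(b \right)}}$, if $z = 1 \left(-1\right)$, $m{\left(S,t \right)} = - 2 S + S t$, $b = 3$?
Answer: $\frac{1}{1536} \approx 0.00065104$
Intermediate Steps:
$z = -1$
$n{\left(T,C \right)} = \left(-1 - 4 C\right)^{2}$ ($n{\left(T,C \right)} = \left(-1 + C \left(-2 - 2\right)\right)^{2} = \left(-1 + C \left(-4\right)\right)^{2} = \left(-1 - 4 C\right)^{2}$)
$\frac{1}{n{\left(7,-10 \right)} + A{\left(b \right)}} = \frac{1}{\left(1 + 4 \left(-10\right)\right)^{2} + 15} = \frac{1}{\left(1 - 40\right)^{2} + 15} = \frac{1}{\left(-39\right)^{2} + 15} = \frac{1}{1521 + 15} = \frac{1}{1536}$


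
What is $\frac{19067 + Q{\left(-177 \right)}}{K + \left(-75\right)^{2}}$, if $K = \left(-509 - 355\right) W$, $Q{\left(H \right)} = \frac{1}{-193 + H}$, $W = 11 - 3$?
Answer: $- \frac{7054789}{476190} \approx -14.815$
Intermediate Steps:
$W = 8$ ($W = 11 - 3 = 8$)
$K = -6912$ ($K = \left(-509 - 355\right) 8 = \left(-864\right) 8 = -6912$)
$\frac{19067 + Q{\left(-177 \right)}}{K + \left(-75\right)^{2}} = \frac{19067 + \frac{1}{-193 - 177}}{-6912 + \left(-75\right)^{2}} = \frac{19067 + \frac{1}{-370}}{-6912 + 5625} = \frac{19067 - \frac{1}{370}}{-1287} = \frac{7054789}{370} \left(- \frac{1}{1287}\right) = - \frac{7054789}{476190}$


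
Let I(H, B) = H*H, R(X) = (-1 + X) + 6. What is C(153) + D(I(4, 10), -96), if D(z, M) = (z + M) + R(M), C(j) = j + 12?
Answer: -6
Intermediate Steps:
R(X) = 5 + X
C(j) = 12 + j
I(H, B) = H²
D(z, M) = 5 + z + 2*M (D(z, M) = (z + M) + (5 + M) = (M + z) + (5 + M) = 5 + z + 2*M)
C(153) + D(I(4, 10), -96) = (12 + 153) + (5 + 4² + 2*(-96)) = 165 + (5 + 16 - 192) = 165 - 171 = -6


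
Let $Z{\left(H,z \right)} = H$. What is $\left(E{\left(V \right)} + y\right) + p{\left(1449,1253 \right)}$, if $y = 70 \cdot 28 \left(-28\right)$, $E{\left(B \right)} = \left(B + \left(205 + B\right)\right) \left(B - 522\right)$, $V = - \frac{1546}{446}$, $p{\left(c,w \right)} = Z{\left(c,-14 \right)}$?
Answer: $- \frac{7832749450}{49729} \approx -1.5751 \cdot 10^{5}$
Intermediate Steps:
$p{\left(c,w \right)} = c$
$V = - \frac{773}{223}$ ($V = \left(-1546\right) \frac{1}{446} = - \frac{773}{223} \approx -3.4664$)
$E{\left(B \right)} = \left(-522 + B\right) \left(205 + 2 B\right)$ ($E{\left(B \right)} = \left(205 + 2 B\right) \left(-522 + B\right) = \left(-522 + B\right) \left(205 + 2 B\right)$)
$y = -54880$ ($y = 1960 \left(-28\right) = -54880$)
$\left(E{\left(V \right)} + y\right) + p{\left(1449,1253 \right)} = \left(\left(-107010 - - \frac{648547}{223} + 2 \left(- \frac{773}{223}\right)^{2}\right) - 54880\right) + 1449 = \left(\left(-107010 + \frac{648547}{223} + 2 \cdot \frac{597529}{49729}\right) - 54880\right) + 1449 = \left(\left(-107010 + \frac{648547}{223} + \frac{1195058}{49729}\right) - 54880\right) + 1449 = \left(- \frac{5175679251}{49729} - 54880\right) + 1449 = - \frac{7904806771}{49729} + 1449 = - \frac{7832749450}{49729}$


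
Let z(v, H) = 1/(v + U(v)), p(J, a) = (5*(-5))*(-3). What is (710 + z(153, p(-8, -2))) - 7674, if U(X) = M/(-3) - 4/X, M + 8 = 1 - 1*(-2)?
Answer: -164768087/23660 ≈ -6964.0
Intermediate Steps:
p(J, a) = 75 (p(J, a) = -25*(-3) = 75)
M = -5 (M = -8 + (1 - 1*(-2)) = -8 + (1 + 2) = -8 + 3 = -5)
U(X) = 5/3 - 4/X (U(X) = -5/(-3) - 4/X = -5*(-⅓) - 4/X = 5/3 - 4/X)
z(v, H) = 1/(5/3 + v - 4/v) (z(v, H) = 1/(v + (5/3 - 4/v)) = 1/(5/3 + v - 4/v))
(710 + z(153, p(-8, -2))) - 7674 = (710 + 3*153/(-12 + 153*(5 + 3*153))) - 7674 = (710 + 3*153/(-12 + 153*(5 + 459))) - 7674 = (710 + 3*153/(-12 + 153*464)) - 7674 = (710 + 3*153/(-12 + 70992)) - 7674 = (710 + 3*153/70980) - 7674 = (710 + 3*153*(1/70980)) - 7674 = (710 + 153/23660) - 7674 = 16798753/23660 - 7674 = -164768087/23660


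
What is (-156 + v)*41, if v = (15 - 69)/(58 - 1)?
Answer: -122262/19 ≈ -6434.8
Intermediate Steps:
v = -18/19 (v = -54/57 = -54*1/57 = -18/19 ≈ -0.94737)
(-156 + v)*41 = (-156 - 18/19)*41 = -2982/19*41 = -122262/19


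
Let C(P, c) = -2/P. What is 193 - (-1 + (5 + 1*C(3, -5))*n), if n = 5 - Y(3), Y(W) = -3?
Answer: 478/3 ≈ 159.33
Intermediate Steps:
n = 8 (n = 5 - 1*(-3) = 5 + 3 = 8)
193 - (-1 + (5 + 1*C(3, -5))*n) = 193 - (-1 + (5 + 1*(-2/3))*8) = 193 - (-1 + (5 + 1*(-2*⅓))*8) = 193 - (-1 + (5 + 1*(-⅔))*8) = 193 - (-1 + (5 - ⅔)*8) = 193 - (-1 + (13/3)*8) = 193 - (-1 + 104/3) = 193 - 1*101/3 = 193 - 101/3 = 478/3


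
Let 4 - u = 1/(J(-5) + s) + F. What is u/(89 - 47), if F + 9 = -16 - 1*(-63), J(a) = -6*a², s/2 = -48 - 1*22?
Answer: -9859/12180 ≈ -0.80944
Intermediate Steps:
s = -140 (s = 2*(-48 - 1*22) = 2*(-48 - 22) = 2*(-70) = -140)
F = 38 (F = -9 + (-16 - 1*(-63)) = -9 + (-16 + 63) = -9 + 47 = 38)
u = -9859/290 (u = 4 - (1/(-6*(-5)² - 140) + 38) = 4 - (1/(-6*25 - 140) + 38) = 4 - (1/(-150 - 140) + 38) = 4 - (1/(-290) + 38) = 4 - (-1/290 + 38) = 4 - 1*11019/290 = 4 - 11019/290 = -9859/290 ≈ -33.997)
u/(89 - 47) = -9859/(290*(89 - 47)) = -9859/290/42 = -9859/290*1/42 = -9859/12180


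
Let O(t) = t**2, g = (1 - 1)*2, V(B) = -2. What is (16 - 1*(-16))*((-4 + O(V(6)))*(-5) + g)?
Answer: 0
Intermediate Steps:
g = 0 (g = 0*2 = 0)
(16 - 1*(-16))*((-4 + O(V(6)))*(-5) + g) = (16 - 1*(-16))*((-4 + (-2)**2)*(-5) + 0) = (16 + 16)*((-4 + 4)*(-5) + 0) = 32*(0*(-5) + 0) = 32*(0 + 0) = 32*0 = 0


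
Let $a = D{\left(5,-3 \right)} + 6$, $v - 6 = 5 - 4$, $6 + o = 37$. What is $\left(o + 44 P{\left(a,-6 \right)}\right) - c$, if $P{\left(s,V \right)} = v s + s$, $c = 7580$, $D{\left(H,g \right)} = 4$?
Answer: $-4029$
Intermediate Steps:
$o = 31$ ($o = -6 + 37 = 31$)
$v = 7$ ($v = 6 + \left(5 - 4\right) = 6 + 1 = 7$)
$a = 10$ ($a = 4 + 6 = 10$)
$P{\left(s,V \right)} = 8 s$ ($P{\left(s,V \right)} = 7 s + s = 8 s$)
$\left(o + 44 P{\left(a,-6 \right)}\right) - c = \left(31 + 44 \cdot 8 \cdot 10\right) - 7580 = \left(31 + 44 \cdot 80\right) - 7580 = \left(31 + 3520\right) - 7580 = 3551 - 7580 = -4029$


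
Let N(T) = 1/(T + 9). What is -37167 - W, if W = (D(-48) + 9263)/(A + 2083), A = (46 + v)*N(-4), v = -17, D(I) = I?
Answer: -388218223/10444 ≈ -37171.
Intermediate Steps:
N(T) = 1/(9 + T)
A = 29/5 (A = (46 - 17)/(9 - 4) = 29/5 ≈ 5.8000)
W = 46075/10444 (W = (-48 + 9263)/(29/5 + 2083) = 9215/(10444/5) = 9215*(5/10444) = 46075/10444 ≈ 4.4116)
-37167 - W = -37167 - 1*46075/10444 = -37167 - 46075/10444 = -388218223/10444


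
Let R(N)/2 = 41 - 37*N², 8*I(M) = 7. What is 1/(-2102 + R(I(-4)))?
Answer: -32/66453 ≈ -0.00048154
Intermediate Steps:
I(M) = 7/8 (I(M) = (⅛)*7 = 7/8)
R(N) = 82 - 74*N² (R(N) = 2*(41 - 37*N²) = 82 - 74*N²)
1/(-2102 + R(I(-4))) = 1/(-2102 + (82 - 74*(7/8)²)) = 1/(-2102 + (82 - 74*49/64)) = 1/(-2102 + (82 - 1813/32)) = 1/(-2102 + 811/32) = 1/(-66453/32) = -32/66453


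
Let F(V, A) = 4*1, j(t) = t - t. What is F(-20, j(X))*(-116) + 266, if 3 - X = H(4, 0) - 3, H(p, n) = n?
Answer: -198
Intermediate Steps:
X = 6 (X = 3 - (0 - 3) = 3 - 1*(-3) = 3 + 3 = 6)
j(t) = 0
F(V, A) = 4
F(-20, j(X))*(-116) + 266 = 4*(-116) + 266 = -464 + 266 = -198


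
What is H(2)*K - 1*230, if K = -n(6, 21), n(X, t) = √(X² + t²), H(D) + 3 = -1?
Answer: -230 + 12*√53 ≈ -142.64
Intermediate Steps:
H(D) = -4 (H(D) = -3 - 1 = -4)
K = -3*√53 (K = -√(6² + 21²) = -√(36 + 441) = -√477 = -3*√53 ≈ -21.840)
H(2)*K - 1*230 = -(-12)*√53 - 1*230 = 12*√53 - 230 = -230 + 12*√53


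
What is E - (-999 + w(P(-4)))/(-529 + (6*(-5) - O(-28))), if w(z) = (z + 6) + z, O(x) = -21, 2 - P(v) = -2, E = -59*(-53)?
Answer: 1681341/538 ≈ 3125.2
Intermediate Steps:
E = 3127
P(v) = 4 (P(v) = 2 - 1*(-2) = 2 + 2 = 4)
w(z) = 6 + 2*z (w(z) = (6 + z) + z = 6 + 2*z)
E - (-999 + w(P(-4)))/(-529 + (6*(-5) - O(-28))) = 3127 - (-999 + (6 + 2*4))/(-529 + (6*(-5) - 1*(-21))) = 3127 - (-999 + (6 + 8))/(-529 + (-30 + 21)) = 3127 - (-999 + 14)/(-529 - 9) = 3127 - (-985)/(-538) = 3127 - (-985)*(-1)/538 = 3127 - 1*985/538 = 3127 - 985/538 = 1681341/538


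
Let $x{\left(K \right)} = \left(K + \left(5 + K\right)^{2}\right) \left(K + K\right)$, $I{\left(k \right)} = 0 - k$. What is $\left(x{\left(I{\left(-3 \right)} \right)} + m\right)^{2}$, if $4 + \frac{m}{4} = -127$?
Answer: $14884$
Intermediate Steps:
$m = -524$ ($m = -16 + 4 \left(-127\right) = -16 - 508 = -524$)
$I{\left(k \right)} = - k$
$x{\left(K \right)} = 2 K \left(K + \left(5 + K\right)^{2}\right)$ ($x{\left(K \right)} = \left(K + \left(5 + K\right)^{2}\right) 2 K = 2 K \left(K + \left(5 + K\right)^{2}\right)$)
$\left(x{\left(I{\left(-3 \right)} \right)} + m\right)^{2} = \left(2 \left(\left(-1\right) \left(-3\right)\right) \left(\left(-1\right) \left(-3\right) + \left(5 - -3\right)^{2}\right) - 524\right)^{2} = \left(2 \cdot 3 \left(3 + \left(5 + 3\right)^{2}\right) - 524\right)^{2} = \left(2 \cdot 3 \left(3 + 8^{2}\right) - 524\right)^{2} = \left(2 \cdot 3 \left(3 + 64\right) - 524\right)^{2} = \left(2 \cdot 3 \cdot 67 - 524\right)^{2} = \left(402 - 524\right)^{2} = \left(-122\right)^{2} = 14884$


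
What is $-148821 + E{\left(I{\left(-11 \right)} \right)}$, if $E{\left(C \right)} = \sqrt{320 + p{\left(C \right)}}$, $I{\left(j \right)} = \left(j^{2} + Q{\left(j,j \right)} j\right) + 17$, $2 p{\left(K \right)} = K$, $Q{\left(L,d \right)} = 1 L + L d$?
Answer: $-148821 + 6 i \sqrt{6} \approx -1.4882 \cdot 10^{5} + 14.697 i$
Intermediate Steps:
$Q{\left(L,d \right)} = L + L d$
$p{\left(K \right)} = \frac{K}{2}$
$I{\left(j \right)} = 17 + j^{2} + j^{2} \left(1 + j\right)$ ($I{\left(j \right)} = \left(j^{2} + j \left(1 + j\right) j\right) + 17 = \left(j^{2} + j^{2} \left(1 + j\right)\right) + 17 = 17 + j^{2} + j^{2} \left(1 + j\right)$)
$E{\left(C \right)} = \sqrt{320 + \frac{C}{2}}$
$-148821 + E{\left(I{\left(-11 \right)} \right)} = -148821 + \frac{\sqrt{1280 + 2 \left(17 + \left(-11\right)^{3} + 2 \left(-11\right)^{2}\right)}}{2} = -148821 + \frac{\sqrt{1280 + 2 \left(17 - 1331 + 2 \cdot 121\right)}}{2} = -148821 + \frac{\sqrt{1280 + 2 \left(17 - 1331 + 242\right)}}{2} = -148821 + \frac{\sqrt{1280 + 2 \left(-1072\right)}}{2} = -148821 + \frac{\sqrt{1280 - 2144}}{2} = -148821 + \frac{\sqrt{-864}}{2} = -148821 + \frac{12 i \sqrt{6}}{2} = -148821 + 6 i \sqrt{6}$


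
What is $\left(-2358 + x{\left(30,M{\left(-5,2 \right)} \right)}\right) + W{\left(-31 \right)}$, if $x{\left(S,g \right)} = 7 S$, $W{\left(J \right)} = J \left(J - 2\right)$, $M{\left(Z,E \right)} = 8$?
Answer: $-1125$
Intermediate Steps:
$W{\left(J \right)} = J \left(-2 + J\right)$
$\left(-2358 + x{\left(30,M{\left(-5,2 \right)} \right)}\right) + W{\left(-31 \right)} = \left(-2358 + 7 \cdot 30\right) - 31 \left(-2 - 31\right) = \left(-2358 + 210\right) - -1023 = -2148 + 1023 = -1125$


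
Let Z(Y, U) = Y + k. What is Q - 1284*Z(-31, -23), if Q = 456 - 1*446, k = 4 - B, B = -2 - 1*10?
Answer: 19270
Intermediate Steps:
B = -12 (B = -2 - 10 = -12)
k = 16 (k = 4 - 1*(-12) = 4 + 12 = 16)
Q = 10 (Q = 456 - 446 = 10)
Z(Y, U) = 16 + Y (Z(Y, U) = Y + 16 = 16 + Y)
Q - 1284*Z(-31, -23) = 10 - 1284*(16 - 31) = 10 - 1284*(-15) = 10 + 19260 = 19270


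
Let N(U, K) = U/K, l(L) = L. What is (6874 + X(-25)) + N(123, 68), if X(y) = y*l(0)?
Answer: 467555/68 ≈ 6875.8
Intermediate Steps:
X(y) = 0 (X(y) = y*0 = 0)
(6874 + X(-25)) + N(123, 68) = (6874 + 0) + 123/68 = 6874 + 123*(1/68) = 6874 + 123/68 = 467555/68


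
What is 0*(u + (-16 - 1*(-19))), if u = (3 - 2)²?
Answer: 0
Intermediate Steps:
u = 1 (u = 1² = 1)
0*(u + (-16 - 1*(-19))) = 0*(1 + (-16 - 1*(-19))) = 0*(1 + (-16 + 19)) = 0*(1 + 3) = 0*4 = 0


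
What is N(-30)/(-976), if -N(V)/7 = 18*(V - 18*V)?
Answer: 16065/244 ≈ 65.840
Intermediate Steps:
N(V) = 2142*V (N(V) = -126*(V - 18*V) = -126*(-17*V) = -(-2142)*V = 2142*V)
N(-30)/(-976) = (2142*(-30))/(-976) = -64260*(-1/976) = 16065/244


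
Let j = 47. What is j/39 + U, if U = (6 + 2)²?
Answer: 2543/39 ≈ 65.205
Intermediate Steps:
U = 64 (U = 8² = 64)
j/39 + U = 47/39 + 64 = 2543/39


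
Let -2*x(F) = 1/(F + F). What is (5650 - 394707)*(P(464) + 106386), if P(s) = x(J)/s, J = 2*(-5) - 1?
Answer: -845022691117889/20416 ≈ -4.1390e+10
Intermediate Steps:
J = -11 (J = -10 - 1 = -11)
x(F) = -1/(4*F) (x(F) = -1/(2*(F + F)) = -1/(2*F)/2 = -1/(4*F))
P(s) = 1/(44*s) (P(s) = (-1/4/(-11))/s = (-1/4*(-1/11))/s = 1/(44*s))
(5650 - 394707)*(P(464) + 106386) = (5650 - 394707)*((1/44)/464 + 106386) = -389057*((1/44)*(1/464) + 106386) = -389057*(1/20416 + 106386) = -389057*2171976577/20416 = -845022691117889/20416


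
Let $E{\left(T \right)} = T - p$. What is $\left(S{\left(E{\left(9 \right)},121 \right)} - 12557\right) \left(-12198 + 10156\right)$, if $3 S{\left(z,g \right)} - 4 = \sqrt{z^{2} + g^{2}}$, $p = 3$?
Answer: $\frac{76916014}{3} - \frac{2042 \sqrt{14677}}{3} \approx 2.5556 \cdot 10^{7}$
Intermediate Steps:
$E{\left(T \right)} = -3 + T$ ($E{\left(T \right)} = T - 3 = -3 + T$)
$S{\left(z,g \right)} = \frac{4}{3} + \frac{\sqrt{g^{2} + z^{2}}}{3}$ ($S{\left(z,g \right)} = \frac{4}{3} + \frac{\sqrt{z^{2} + g^{2}}}{3} = \frac{4}{3} + \frac{\sqrt{g^{2} + z^{2}}}{3}$)
$\left(S{\left(E{\left(9 \right)},121 \right)} - 12557\right) \left(-12198 + 10156\right) = \left(\left(\frac{4}{3} + \frac{\sqrt{121^{2} + \left(-3 + 9\right)^{2}}}{3}\right) - 12557\right) \left(-12198 + 10156\right) = \left(\left(\frac{4}{3} + \frac{\sqrt{14641 + 6^{2}}}{3}\right) - 12557\right) \left(-2042\right) = \left(\left(\frac{4}{3} + \frac{\sqrt{14641 + 36}}{3}\right) - 12557\right) \left(-2042\right) = \left(\left(\frac{4}{3} + \frac{\sqrt{14677}}{3}\right) - 12557\right) \left(-2042\right) = \left(- \frac{37667}{3} + \frac{\sqrt{14677}}{3}\right) \left(-2042\right) = \frac{76916014}{3} - \frac{2042 \sqrt{14677}}{3}$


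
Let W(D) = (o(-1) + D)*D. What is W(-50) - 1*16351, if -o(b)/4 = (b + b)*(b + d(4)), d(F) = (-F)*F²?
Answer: 12149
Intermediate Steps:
d(F) = -F³
o(b) = -8*b*(-64 + b) (o(b) = -4*(b + b)*(b - 1*4³) = -4*2*b*(b - 1*64) = -4*2*b*(b - 64) = -4*2*b*(-64 + b) = -8*b*(-64 + b))
W(D) = D*(-520 + D) (W(D) = (8*(-1)*(64 - 1*(-1)) + D)*D = (8*(-1)*(64 + 1) + D)*D = (8*(-1)*65 + D)*D = (-520 + D)*D = D*(-520 + D))
W(-50) - 1*16351 = -50*(-520 - 50) - 1*16351 = -50*(-570) - 16351 = 28500 - 16351 = 12149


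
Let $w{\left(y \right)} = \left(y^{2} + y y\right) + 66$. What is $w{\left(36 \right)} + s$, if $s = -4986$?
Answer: $-2328$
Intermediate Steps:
$w{\left(y \right)} = 66 + 2 y^{2}$ ($w{\left(y \right)} = \left(y^{2} + y^{2}\right) + 66 = 2 y^{2} + 66 = 66 + 2 y^{2}$)
$w{\left(36 \right)} + s = \left(66 + 2 \cdot 36^{2}\right) - 4986 = \left(66 + 2 \cdot 1296\right) - 4986 = \left(66 + 2592\right) - 4986 = 2658 - 4986 = -2328$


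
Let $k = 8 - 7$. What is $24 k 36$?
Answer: $864$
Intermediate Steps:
$k = 1$
$24 k 36 = 24 \cdot 1 \cdot 36 = 24 \cdot 36 = 864$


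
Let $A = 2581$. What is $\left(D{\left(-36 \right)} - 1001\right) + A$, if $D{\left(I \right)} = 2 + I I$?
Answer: $2878$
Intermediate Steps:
$D{\left(I \right)} = 2 + I^{2}$
$\left(D{\left(-36 \right)} - 1001\right) + A = \left(\left(2 + \left(-36\right)^{2}\right) - 1001\right) + 2581 = \left(\left(2 + 1296\right) - 1001\right) + 2581 = \left(1298 - 1001\right) + 2581 = 297 + 2581 = 2878$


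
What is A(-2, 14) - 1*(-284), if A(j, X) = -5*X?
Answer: 214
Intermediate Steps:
A(-2, 14) - 1*(-284) = -5*14 - 1*(-284) = -70 + 284 = 214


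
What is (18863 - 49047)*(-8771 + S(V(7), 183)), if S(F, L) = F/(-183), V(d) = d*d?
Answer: 48449606128/183 ≈ 2.6475e+8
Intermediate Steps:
V(d) = d²
S(F, L) = -F/183 (S(F, L) = F*(-1/183) = -F/183)
(18863 - 49047)*(-8771 + S(V(7), 183)) = (18863 - 49047)*(-8771 - 1/183*7²) = -30184*(-8771 - 1/183*49) = -30184*(-8771 - 49/183) = -30184*(-1605142/183) = 48449606128/183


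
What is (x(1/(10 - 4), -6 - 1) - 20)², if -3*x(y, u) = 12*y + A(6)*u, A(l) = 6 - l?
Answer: 3844/9 ≈ 427.11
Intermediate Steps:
x(y, u) = -4*y (x(y, u) = -(12*y + (6 - 1*6)*u)/3 = -(12*y + (6 - 6)*u)/3 = -(12*y + 0*u)/3 = -(12*y + 0)/3 = -4*y)
(x(1/(10 - 4), -6 - 1) - 20)² = (-4/(10 - 4) - 20)² = (-4/6 - 20)² = (-4*⅙ - 20)² = (-⅔ - 20)² = (-62/3)² = 3844/9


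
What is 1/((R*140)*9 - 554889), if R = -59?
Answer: -1/629229 ≈ -1.5892e-6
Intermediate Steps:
1/((R*140)*9 - 554889) = 1/(-59*140*9 - 554889) = 1/(-8260*9 - 554889) = 1/(-74340 - 554889) = 1/(-629229) = -1/629229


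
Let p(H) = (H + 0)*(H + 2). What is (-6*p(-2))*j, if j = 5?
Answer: 0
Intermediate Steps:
p(H) = H*(2 + H)
(-6*p(-2))*j = -(-12)*(2 - 2)*5 = -(-12)*0*5 = -6*0*5 = 0*5 = 0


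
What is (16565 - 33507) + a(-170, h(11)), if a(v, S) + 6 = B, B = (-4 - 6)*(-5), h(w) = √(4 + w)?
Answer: -16898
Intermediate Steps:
B = 50 (B = -10*(-5) = 50)
a(v, S) = 44 (a(v, S) = -6 + 50 = 44)
(16565 - 33507) + a(-170, h(11)) = (16565 - 33507) + 44 = -16942 + 44 = -16898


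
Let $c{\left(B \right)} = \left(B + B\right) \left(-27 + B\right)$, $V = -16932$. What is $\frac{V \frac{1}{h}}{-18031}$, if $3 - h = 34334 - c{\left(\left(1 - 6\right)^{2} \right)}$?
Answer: $- \frac{5644}{206941787} \approx -2.7273 \cdot 10^{-5}$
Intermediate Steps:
$c{\left(B \right)} = 2 B \left(-27 + B\right)$
$h = -34431$ ($h = 3 - \left(34334 - 2 \left(1 - 6\right)^{2} \left(-27 + \left(1 - 6\right)^{2}\right)\right) = 3 - \left(34334 - 2 \left(-5\right)^{2} \left(-27 + \left(-5\right)^{2}\right)\right) = 3 - \left(34334 - 2 \cdot 25 \left(-27 + 25\right)\right) = 3 - \left(34334 - 2 \cdot 25 \left(-2\right)\right) = 3 - \left(34334 - -100\right) = 3 - \left(34334 + 100\right) = 3 - 34434 = -34431$)
$\frac{V \frac{1}{h}}{-18031} = \frac{\left(-16932\right) \frac{1}{-34431}}{-18031} = \left(-16932\right) \left(- \frac{1}{34431}\right) \left(- \frac{1}{18031}\right) = \frac{5644}{11477} \left(- \frac{1}{18031}\right) = - \frac{5644}{206941787}$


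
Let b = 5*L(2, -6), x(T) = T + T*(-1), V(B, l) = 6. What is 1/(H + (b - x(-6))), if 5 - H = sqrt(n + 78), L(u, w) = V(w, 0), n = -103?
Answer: 7/250 + I/250 ≈ 0.028 + 0.004*I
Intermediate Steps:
x(T) = 0 (x(T) = T - T = 0)
L(u, w) = 6
b = 30 (b = 5*6 = 30)
H = 5 - 5*I (H = 5 - sqrt(-103 + 78) = 5 - sqrt(-25) = 5 - 5*I ≈ 5.0 - 5.0*I)
1/(H + (b - x(-6))) = 1/((5 - 5*I) + (30 - 1*0)) = 1/((5 - 5*I) + (30 + 0)) = 1/((5 - 5*I) + 30) = 1/(35 - 5*I) = (35 + 5*I)/1250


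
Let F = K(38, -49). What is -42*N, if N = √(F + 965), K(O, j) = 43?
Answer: -504*√7 ≈ -1333.5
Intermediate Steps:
F = 43
N = 12*√7 (N = √(43 + 965) = √1008 = 12*√7 ≈ 31.749)
-42*N = -504*√7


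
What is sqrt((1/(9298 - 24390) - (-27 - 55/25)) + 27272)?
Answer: sqrt(793157190595)/5390 ≈ 165.23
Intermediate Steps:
sqrt((1/(9298 - 24390) - (-27 - 55/25)) + 27272) = sqrt((1/(-15092) - (-27 + (1/25)*(-55))) + 27272) = sqrt((-1/15092 - (-27 - 11/5)) + 27272) = sqrt((-1/15092 - 1*(-146/5)) + 27272) = sqrt((-1/15092 + 146/5) + 27272) = sqrt(2203427/75460 + 27272) = sqrt(2060148547/75460) = sqrt(793157190595)/5390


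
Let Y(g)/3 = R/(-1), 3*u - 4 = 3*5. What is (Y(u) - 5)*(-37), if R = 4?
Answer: 629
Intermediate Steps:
u = 19/3 (u = 4/3 + (3*5)/3 = 4/3 + (⅓)*15 = 4/3 + 5 = 19/3 ≈ 6.3333)
Y(g) = -12 (Y(g) = 3*(4/(-1)) = 3*(4*(-1)) = 3*(-4) = -12)
(Y(u) - 5)*(-37) = (-12 - 5)*(-37) = -17*(-37) = 629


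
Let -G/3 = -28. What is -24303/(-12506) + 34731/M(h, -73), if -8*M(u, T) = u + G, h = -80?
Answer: -868667469/12506 ≈ -69460.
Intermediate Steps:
G = 84 (G = -3*(-28) = 84)
M(u, T) = -21/2 - u/8 (M(u, T) = -(u + 84)/8 = -(84 + u)/8 = -21/2 - u/8)
-24303/(-12506) + 34731/M(h, -73) = -24303/(-12506) + 34731/(-21/2 - ⅛*(-80)) = -24303*(-1/12506) + 34731/(-21/2 + 10) = 24303/12506 + 34731/(-½) = 24303/12506 + 34731*(-2) = 24303/12506 - 69462 = -868667469/12506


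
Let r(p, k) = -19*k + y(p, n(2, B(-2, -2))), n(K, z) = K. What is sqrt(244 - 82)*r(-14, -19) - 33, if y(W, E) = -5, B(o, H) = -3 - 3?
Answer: -33 + 3204*sqrt(2) ≈ 4498.1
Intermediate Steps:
B(o, H) = -6
r(p, k) = -5 - 19*k (r(p, k) = -19*k - 5 = -5 - 19*k)
sqrt(244 - 82)*r(-14, -19) - 33 = sqrt(244 - 82)*(-5 - 19*(-19)) - 33 = sqrt(162)*(-5 + 361) - 33 = (9*sqrt(2))*356 - 33 = 3204*sqrt(2) - 33 = -33 + 3204*sqrt(2)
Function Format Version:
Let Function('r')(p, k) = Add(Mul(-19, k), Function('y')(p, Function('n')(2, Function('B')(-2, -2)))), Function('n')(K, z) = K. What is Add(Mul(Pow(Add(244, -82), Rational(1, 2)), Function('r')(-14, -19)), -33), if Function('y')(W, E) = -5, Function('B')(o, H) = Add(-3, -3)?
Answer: Add(-33, Mul(3204, Pow(2, Rational(1, 2)))) ≈ 4498.1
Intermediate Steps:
Function('B')(o, H) = -6
Function('r')(p, k) = Add(-5, Mul(-19, k)) (Function('r')(p, k) = Add(Mul(-19, k), -5) = Add(-5, Mul(-19, k)))
Add(Mul(Pow(Add(244, -82), Rational(1, 2)), Function('r')(-14, -19)), -33) = Add(Mul(Pow(Add(244, -82), Rational(1, 2)), Add(-5, Mul(-19, -19))), -33) = Add(Mul(Pow(162, Rational(1, 2)), Add(-5, 361)), -33) = Add(Mul(Mul(9, Pow(2, Rational(1, 2))), 356), -33) = Add(Mul(3204, Pow(2, Rational(1, 2))), -33) = Add(-33, Mul(3204, Pow(2, Rational(1, 2))))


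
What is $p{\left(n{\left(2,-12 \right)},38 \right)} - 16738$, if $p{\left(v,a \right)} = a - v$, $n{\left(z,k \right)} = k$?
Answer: $-16688$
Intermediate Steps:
$p{\left(n{\left(2,-12 \right)},38 \right)} - 16738 = \left(38 - -12\right) - 16738 = \left(38 + 12\right) - 16738 = 50 - 16738 = -16688$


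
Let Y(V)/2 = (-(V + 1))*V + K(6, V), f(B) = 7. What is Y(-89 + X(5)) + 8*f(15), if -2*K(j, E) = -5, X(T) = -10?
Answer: -19343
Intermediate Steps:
K(j, E) = 5/2 (K(j, E) = -1/2*(-5) = 5/2)
Y(V) = 5 + 2*V*(-1 - V) (Y(V) = 2*((-(V + 1))*V + 5/2) = 2*((-(1 + V))*V + 5/2) = 2*((-1 - V)*V + 5/2) = 2*(V*(-1 - V) + 5/2) = 2*(5/2 + V*(-1 - V)) = 5 + 2*V*(-1 - V))
Y(-89 + X(5)) + 8*f(15) = (5 - 2*(-89 - 10) - 2*(-89 - 10)**2) + 8*7 = (5 - 2*(-99) - 2*(-99)**2) + 56 = (5 + 198 - 2*9801) + 56 = (5 + 198 - 19602) + 56 = -19399 + 56 = -19343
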